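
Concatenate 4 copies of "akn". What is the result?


Input string: 'akn'
Operation: repeat 4 times
Concatenation: 'akn' + 'akn' + 'akn' + 'akn'
Result: aknaknaknakn


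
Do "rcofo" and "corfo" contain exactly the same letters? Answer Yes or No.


String 1: 'rcofo' -> sorted: 'cfoor'
String 2: 'corfo' -> sorted: 'cfoor'
Compare sorted forms: 'cfoor' == 'cfoor'
Anagram: Yes


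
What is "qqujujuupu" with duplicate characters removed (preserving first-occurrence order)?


Input: 'qqujujuupu'
Operation: keep first occurrence of each character
Scan: s[0]='q' new -> keep; s[1]='q' seen -> skip; s[2]='u' new -> keep; s[3]='j' new -> keep; s[4]='u' seen -> skip; s[5]='j' seen -> skip; s[6]='u' seen -> skip; s[7]='u' seen -> skip; s[8]='p' new -> keep; s[9]='u' seen -> skip
Result: qujp


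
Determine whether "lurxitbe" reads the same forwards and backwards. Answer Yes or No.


Input string: 'lurxitbe'
Reversed: 'ebtixrul'
Compare pairs: s[0]='l' vs s[7]='e' (mismatch), s[1]='u' vs s[6]='b' (mismatch), s[2]='r' vs s[5]='t' (mismatch), s[3]='x' vs s[4]='i' (mismatch)
Palindrome: No


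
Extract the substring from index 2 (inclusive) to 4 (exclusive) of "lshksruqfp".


Input string: 'lshksruqfp'
Operation: slice [2:4]
Extract characters: s[2]='h', s[3]='k'
Result: hk


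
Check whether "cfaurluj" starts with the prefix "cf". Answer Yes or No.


Input string: 'cfaurluj'
Prefix to check: 'cf'
First 2 characters of input: 'cf'
Match: True
Result: Yes


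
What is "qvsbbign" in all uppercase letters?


Input string: 'qvsbbign'
Operation: convert each letter to uppercase
Mapping: 'q'->'Q', 'v'->'V', 's'->'S', 'b'->'B', 'b'->'B', 'i'->'I', 'g'->'G', 'n'->'N'
Result: QVSBBIGN


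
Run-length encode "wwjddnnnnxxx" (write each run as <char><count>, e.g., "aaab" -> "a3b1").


Input: 'wwjddnnnnxxx'
Operation: identify consecutive runs
Runs: 'ww' -> w2, 'j' -> j1, 'dd' -> d2, 'nnnn' -> n4, 'xxx' -> x3
Encoded: w2j1d2n4x3


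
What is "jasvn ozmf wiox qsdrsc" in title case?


Input string: 'jasvn ozmf wiox qsdrsc'
Operation: capitalize first letter of each word
Word transformations: 'jasvn'->'Jasvn', 'ozmf'->'Ozmf', 'wiox'->'Wiox', 'qsdrsc'->'Qsdrsc'
Result: Jasvn Ozmf Wiox Qsdrsc


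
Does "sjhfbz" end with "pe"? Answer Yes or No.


Input string: 'sjhfbz'
Suffix to check: 'pe'
Last 2 characters of input: 'bz'
Match: False
Result: No


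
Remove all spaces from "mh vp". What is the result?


Input string: 'mh vp'
Operation: remove all spaces
Words: 'mh', 'vp'
Join without spaces: mhvp


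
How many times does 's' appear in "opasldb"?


Input string: 'opasldb'
Target character: 's'
Scan each position: s[3]='s'
Matches found at indices: 3
Total: 1


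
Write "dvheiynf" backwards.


Input string: 'dvheiynf'
Operation: reverse character order
Original order: 'd' -> 'v' -> 'h' -> 'e' -> 'i' -> 'y' -> 'n' -> 'f'
Reversed order: 'f' -> 'n' -> 'y' -> 'i' -> 'e' -> 'h' -> 'v' -> 'd'
Result: fnyiehvd


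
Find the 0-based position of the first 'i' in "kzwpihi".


Input string: 'kzwpihi'
Target: 'i'
Scanning left to right: s[0]='k', s[1]='z', s[2]='w', s[3]='p', s[4]='i'
First match at index: 4


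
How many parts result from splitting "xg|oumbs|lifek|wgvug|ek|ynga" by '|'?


Input string: 'xg|oumbs|lifek|wgvug|ek|ynga'
Delimiter: '|'
Split result: 'xg', 'oumbs', 'lifek', 'wgvug', 'ek', 'ynga'
Number of parts: 6


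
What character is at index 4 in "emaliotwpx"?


Input string: 'emaliotwpx'
Operation: get character at index 4
Index mapping: s[0]='e', s[1]='m', s[2]='a', s[3]='l', s[4]='i'
Result: 'i'


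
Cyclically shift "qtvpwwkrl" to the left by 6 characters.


Input: 'qtvpwwkrl', shift = 6
Operation: split at index 6 and swap parts
Front part s[0:6] = 'qtvpww'
Back part s[6:] = 'krl'
Rotated = back + front = 'krl' + 'qtvpww'
Result: krlqtvpww


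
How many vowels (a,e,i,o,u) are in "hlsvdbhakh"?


Input string: 'hlsvdbhakh'
Operation: count vowels (a, e, i, o, u)
Scan: s[0]='h', s[1]='l', s[2]='s', s[3]='v', s[4]='d', s[5]='b', s[6]='h', s[7]='a' (vowel), s[8]='k', s[9]='h'
Vowels found: 1
Result: 1


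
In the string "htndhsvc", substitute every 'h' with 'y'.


Input string: 'htndhsvc'
Operation: replace 'h' with 'y'
Positions of 'h': 0, 4
After replacement: ytndysvc


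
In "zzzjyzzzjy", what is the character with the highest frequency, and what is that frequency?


Input: 'zzzjyzzzjy'
Operation: tally each character
Counts: 'j':2, 'y':2, 'z':6
Maximum: 'z' appears 6 times


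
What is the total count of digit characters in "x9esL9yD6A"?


Input string: 'x9esL9yD6A'
Operation: count digit characters (0-9)
Scan: 'x', '9'(digit), 'e', 's', 'L', '9'(digit), 'y', 'D', '6'(digit), 'A'
Digits found: 3
Result: 3


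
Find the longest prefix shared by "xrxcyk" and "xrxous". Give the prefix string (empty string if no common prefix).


String 1: 'xrxcyk'
String 2: 'xrxous'
Compare position by position:
pos 0: 'x' vs 'x' match
pos 1: 'r' vs 'r' match
pos 2: 'x' vs 'x' match
pos 3: 'c' vs 'o' differ -> stop
Longest common prefix: "xrx" (length 3)


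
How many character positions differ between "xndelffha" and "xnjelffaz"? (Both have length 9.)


String 1: 'xndelffha'
String 2: 'xnjelffaz'
Compare each position: pos 0: 'x'=='x', pos 1: 'n'=='n', pos 2: 'd'!='j', pos 3: 'e'=='e', pos 4: 'l'=='l', pos 5: 'f'=='f', pos 6: 'f'=='f', pos 7: 'h'!='a', pos 8: 'a'!='z'
Differing positions: 3
Hamming distance: 3


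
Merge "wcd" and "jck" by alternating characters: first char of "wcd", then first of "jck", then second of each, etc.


String 1: 'wcd'
String 2: 'jck'
Operation: alternate characters
Pairs: 'w'+'j', 'c'+'c', 'd'+'k'
Result: wjccdk


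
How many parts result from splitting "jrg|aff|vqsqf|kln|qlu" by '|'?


Input string: 'jrg|aff|vqsqf|kln|qlu'
Delimiter: '|'
Split result: 'jrg', 'aff', 'vqsqf', 'kln', 'qlu'
Number of parts: 5


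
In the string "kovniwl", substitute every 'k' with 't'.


Input string: 'kovniwl'
Operation: replace 'k' with 't'
Positions of 'k': 0
After replacement: tovniwl


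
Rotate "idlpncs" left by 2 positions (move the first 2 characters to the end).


Input: 'idlpncs', shift = 2
Operation: split at index 2 and swap parts
Front part s[0:2] = 'id'
Back part s[2:] = 'lpncs'
Rotated = back + front = 'lpncs' + 'id'
Result: lpncsid


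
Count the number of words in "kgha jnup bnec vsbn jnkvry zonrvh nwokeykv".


Input string: 'kgha jnup bnec vsbn jnkvry zonrvh nwokeykv'
Operation: split by spaces
Words found: 'kgha', 'jnup', 'bnec', 'vsbn', 'jnkvry', 'zonrvh', 'nwokeykv'
Word count: 7


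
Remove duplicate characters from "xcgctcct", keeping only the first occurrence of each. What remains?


Input: 'xcgctcct'
Operation: keep first occurrence of each character
Scan: s[0]='x' new -> keep; s[1]='c' new -> keep; s[2]='g' new -> keep; s[3]='c' seen -> skip; s[4]='t' new -> keep; s[5]='c' seen -> skip; s[6]='c' seen -> skip; s[7]='t' seen -> skip
Result: xcgt


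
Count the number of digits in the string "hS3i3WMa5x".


Input string: 'hS3i3WMa5x'
Operation: count digit characters (0-9)
Scan: 'h', 'S', '3'(digit), 'i', '3'(digit), 'W', 'M', 'a', '5'(digit), 'x'
Digits found: 3
Result: 3


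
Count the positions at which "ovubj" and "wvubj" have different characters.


String 1: 'ovubj'
String 2: 'wvubj'
Compare each position: pos 0: 'o'!='w', pos 1: 'v'=='v', pos 2: 'u'=='u', pos 3: 'b'=='b', pos 4: 'j'=='j'
Differing positions: 1
Hamming distance: 1


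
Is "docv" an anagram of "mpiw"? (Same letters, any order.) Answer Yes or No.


String 1: 'mpiw' -> sorted: 'impw'
String 2: 'docv' -> sorted: 'cdov'
Compare sorted forms: 'impw' != 'cdov'
Anagram: No


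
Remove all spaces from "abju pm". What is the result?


Input string: 'abju pm'
Operation: remove all spaces
Words: 'abju', 'pm'
Join without spaces: abjupm


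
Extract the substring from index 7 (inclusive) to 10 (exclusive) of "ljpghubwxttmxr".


Input string: 'ljpghubwxttmxr'
Operation: slice [7:10]
Extract characters: s[7]='w', s[8]='x', s[9]='t'
Result: wxt


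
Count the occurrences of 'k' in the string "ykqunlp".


Input string: 'ykqunlp'
Target character: 'k'
Scan each position: s[1]='k'
Matches found at indices: 1
Total: 1


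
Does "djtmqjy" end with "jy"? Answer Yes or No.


Input string: 'djtmqjy'
Suffix to check: 'jy'
Last 2 characters of input: 'jy'
Match: True
Result: Yes


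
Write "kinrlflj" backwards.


Input string: 'kinrlflj'
Operation: reverse character order
Original order: 'k' -> 'i' -> 'n' -> 'r' -> 'l' -> 'f' -> 'l' -> 'j'
Reversed order: 'j' -> 'l' -> 'f' -> 'l' -> 'r' -> 'n' -> 'i' -> 'k'
Result: jlflrnik


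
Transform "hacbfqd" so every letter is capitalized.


Input string: 'hacbfqd'
Operation: convert each letter to uppercase
Mapping: 'h'->'H', 'a'->'A', 'c'->'C', 'b'->'B', 'f'->'F', 'q'->'Q', 'd'->'D'
Result: HACBFQD


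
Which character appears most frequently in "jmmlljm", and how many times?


Input: 'jmmlljm'
Operation: tally each character
Counts: 'j':2, 'l':2, 'm':3
Maximum: 'm' appears 3 times


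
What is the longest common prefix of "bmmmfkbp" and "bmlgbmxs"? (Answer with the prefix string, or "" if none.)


String 1: 'bmmmfkbp'
String 2: 'bmlgbmxs'
Compare position by position:
pos 0: 'b' vs 'b' match
pos 1: 'm' vs 'm' match
pos 2: 'm' vs 'l' differ -> stop
Longest common prefix: "bm" (length 2)


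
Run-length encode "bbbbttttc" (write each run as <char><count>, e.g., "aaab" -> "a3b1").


Input: 'bbbbttttc'
Operation: identify consecutive runs
Runs: 'bbbb' -> b4, 'tttt' -> t4, 'c' -> c1
Encoded: b4t4c1


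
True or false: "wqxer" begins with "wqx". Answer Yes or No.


Input string: 'wqxer'
Prefix to check: 'wqx'
First 3 characters of input: 'wqx'
Match: True
Result: Yes


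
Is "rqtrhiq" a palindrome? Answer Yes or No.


Input string: 'rqtrhiq'
Reversed: 'qihrtqr'
Compare pairs: s[0]='r' vs s[6]='q' (mismatch), s[1]='q' vs s[5]='i' (mismatch), s[2]='t' vs s[4]='h' (mismatch)
Palindrome: No


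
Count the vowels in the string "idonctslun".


Input string: 'idonctslun'
Operation: count vowels (a, e, i, o, u)
Scan: s[0]='i' (vowel), s[1]='d', s[2]='o' (vowel), s[3]='n', s[4]='c', s[5]='t', s[6]='s', s[7]='l', s[8]='u' (vowel), s[9]='n'
Vowels found: 3
Result: 3


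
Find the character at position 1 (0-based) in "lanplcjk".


Input string: 'lanplcjk'
Operation: get character at index 1
Index mapping: s[0]='l', s[1]='a'
Result: 'a'


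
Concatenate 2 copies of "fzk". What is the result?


Input string: 'fzk'
Operation: repeat 2 times
Concatenation: 'fzk' + 'fzk'
Result: fzkfzk


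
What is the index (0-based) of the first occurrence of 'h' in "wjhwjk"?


Input string: 'wjhwjk'
Target: 'h'
Scanning left to right: s[0]='w', s[1]='j', s[2]='h'
First match at index: 2


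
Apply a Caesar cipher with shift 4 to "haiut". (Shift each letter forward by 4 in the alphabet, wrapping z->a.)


Input: 'haiut', shift = 4
Operation: for each letter, (position + 4) mod 26
Mapping: 'h'(7+4=11)->'l', 'a'(0+4=4)->'e', 'i'(8+4=12)->'m', 'u'(20+4=24)->'y', 't'(19+4=23)->'x'
Result: lemyx


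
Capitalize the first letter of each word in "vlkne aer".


Input string: 'vlkne aer'
Operation: capitalize first letter of each word
Word transformations: 'vlkne'->'Vlkne', 'aer'->'Aer'
Result: Vlkne Aer


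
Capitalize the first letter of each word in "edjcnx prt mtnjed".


Input string: 'edjcnx prt mtnjed'
Operation: capitalize first letter of each word
Word transformations: 'edjcnx'->'Edjcnx', 'prt'->'Prt', 'mtnjed'->'Mtnjed'
Result: Edjcnx Prt Mtnjed


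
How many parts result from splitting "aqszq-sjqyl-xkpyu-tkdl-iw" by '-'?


Input string: 'aqszq-sjqyl-xkpyu-tkdl-iw'
Delimiter: '-'
Split result: 'aqszq', 'sjqyl', 'xkpyu', 'tkdl', 'iw'
Number of parts: 5


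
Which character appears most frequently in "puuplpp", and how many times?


Input: 'puuplpp'
Operation: tally each character
Counts: 'l':1, 'p':4, 'u':2
Maximum: 'p' appears 4 times


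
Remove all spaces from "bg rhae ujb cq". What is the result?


Input string: 'bg rhae ujb cq'
Operation: remove all spaces
Words: 'bg', 'rhae', 'ujb', 'cq'
Join without spaces: bgrhaeujbcq


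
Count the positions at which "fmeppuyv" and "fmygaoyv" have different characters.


String 1: 'fmeppuyv'
String 2: 'fmygaoyv'
Compare each position: pos 0: 'f'=='f', pos 1: 'm'=='m', pos 2: 'e'!='y', pos 3: 'p'!='g', pos 4: 'p'!='a', pos 5: 'u'!='o', pos 6: 'y'=='y', pos 7: 'v'=='v'
Differing positions: 4
Hamming distance: 4


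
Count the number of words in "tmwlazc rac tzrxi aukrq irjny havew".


Input string: 'tmwlazc rac tzrxi aukrq irjny havew'
Operation: split by spaces
Words found: 'tmwlazc', 'rac', 'tzrxi', 'aukrq', 'irjny', 'havew'
Word count: 6


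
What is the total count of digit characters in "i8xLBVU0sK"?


Input string: 'i8xLBVU0sK'
Operation: count digit characters (0-9)
Scan: 'i', '8'(digit), 'x', 'L', 'B', 'V', 'U', '0'(digit), 's', 'K'
Digits found: 2
Result: 2


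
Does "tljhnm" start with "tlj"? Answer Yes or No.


Input string: 'tljhnm'
Prefix to check: 'tlj'
First 3 characters of input: 'tlj'
Match: True
Result: Yes


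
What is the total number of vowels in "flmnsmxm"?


Input string: 'flmnsmxm'
Operation: count vowels (a, e, i, o, u)
Scan: s[0]='f', s[1]='l', s[2]='m', s[3]='n', s[4]='s', s[5]='m', s[6]='x', s[7]='m'
Vowels found: 0
Result: 0


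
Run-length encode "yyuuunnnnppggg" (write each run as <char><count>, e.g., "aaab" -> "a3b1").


Input: 'yyuuunnnnppggg'
Operation: identify consecutive runs
Runs: 'yy' -> y2, 'uuu' -> u3, 'nnnn' -> n4, 'pp' -> p2, 'ggg' -> g3
Encoded: y2u3n4p2g3


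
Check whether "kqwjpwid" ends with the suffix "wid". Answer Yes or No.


Input string: 'kqwjpwid'
Suffix to check: 'wid'
Last 3 characters of input: 'wid'
Match: True
Result: Yes


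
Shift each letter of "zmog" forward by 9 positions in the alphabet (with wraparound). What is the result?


Input: 'zmog', shift = 9
Operation: for each letter, (position + 9) mod 26
Mapping: 'z'(25+9=34, 34 mod 26=8)->'i', 'm'(12+9=21)->'v', 'o'(14+9=23)->'x', 'g'(6+9=15)->'p'
Result: ivxp


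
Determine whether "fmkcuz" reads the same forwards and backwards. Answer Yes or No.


Input string: 'fmkcuz'
Reversed: 'zuckmf'
Compare pairs: s[0]='f' vs s[5]='z' (mismatch), s[1]='m' vs s[4]='u' (mismatch), s[2]='k' vs s[3]='c' (mismatch)
Palindrome: No


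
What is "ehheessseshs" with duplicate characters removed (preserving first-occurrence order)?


Input: 'ehheessseshs'
Operation: keep first occurrence of each character
Scan: s[0]='e' new -> keep; s[1]='h' new -> keep; s[2]='h' seen -> skip; s[3]='e' seen -> skip; s[4]='e' seen -> skip; s[5]='s' new -> keep; s[6]='s' seen -> skip; s[7]='s' seen -> skip; s[8]='e' seen -> skip; s[9]='s' seen -> skip; s[10]='h' seen -> skip; s[11]='s' seen -> skip
Result: ehs


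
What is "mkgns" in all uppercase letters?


Input string: 'mkgns'
Operation: convert each letter to uppercase
Mapping: 'm'->'M', 'k'->'K', 'g'->'G', 'n'->'N', 's'->'S'
Result: MKGNS


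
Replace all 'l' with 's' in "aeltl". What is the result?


Input string: 'aeltl'
Operation: replace 'l' with 's'
Positions of 'l': 2, 4
After replacement: aests


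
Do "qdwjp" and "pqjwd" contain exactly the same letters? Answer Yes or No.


String 1: 'qdwjp' -> sorted: 'djpqw'
String 2: 'pqjwd' -> sorted: 'djpqw'
Compare sorted forms: 'djpqw' == 'djpqw'
Anagram: Yes


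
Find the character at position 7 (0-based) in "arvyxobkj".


Input string: 'arvyxobkj'
Operation: get character at index 7
Index mapping: s[0]='a', s[1]='r', s[2]='v', s[3]='y', s[4]='x', s[5]='o', s[6]='b', s[7]='k'
Result: 'k'


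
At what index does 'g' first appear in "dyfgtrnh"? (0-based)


Input string: 'dyfgtrnh'
Target: 'g'
Scanning left to right: s[0]='d', s[1]='y', s[2]='f', s[3]='g'
First match at index: 3


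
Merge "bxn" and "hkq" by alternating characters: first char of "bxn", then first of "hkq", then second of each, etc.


String 1: 'bxn'
String 2: 'hkq'
Operation: alternate characters
Pairs: 'b'+'h', 'x'+'k', 'n'+'q'
Result: bhxknq


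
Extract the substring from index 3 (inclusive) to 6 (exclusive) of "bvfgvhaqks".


Input string: 'bvfgvhaqks'
Operation: slice [3:6]
Extract characters: s[3]='g', s[4]='v', s[5]='h'
Result: gvh


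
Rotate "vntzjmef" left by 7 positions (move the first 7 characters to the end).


Input: 'vntzjmef', shift = 7
Operation: split at index 7 and swap parts
Front part s[0:7] = 'vntzjme'
Back part s[7:] = 'f'
Rotated = back + front = 'f' + 'vntzjme'
Result: fvntzjme


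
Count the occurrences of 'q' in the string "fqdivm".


Input string: 'fqdivm'
Target character: 'q'
Scan each position: s[1]='q'
Matches found at indices: 1
Total: 1


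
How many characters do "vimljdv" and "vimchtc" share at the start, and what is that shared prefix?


String 1: 'vimljdv'
String 2: 'vimchtc'
Compare position by position:
pos 0: 'v' vs 'v' match
pos 1: 'i' vs 'i' match
pos 2: 'm' vs 'm' match
pos 3: 'l' vs 'c' differ -> stop
Longest common prefix: "vim" (length 3)


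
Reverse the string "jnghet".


Input string: 'jnghet'
Operation: reverse character order
Original order: 'j' -> 'n' -> 'g' -> 'h' -> 'e' -> 't'
Reversed order: 't' -> 'e' -> 'h' -> 'g' -> 'n' -> 'j'
Result: tehgnj


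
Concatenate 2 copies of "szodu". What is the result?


Input string: 'szodu'
Operation: repeat 2 times
Concatenation: 'szodu' + 'szodu'
Result: szoduszodu


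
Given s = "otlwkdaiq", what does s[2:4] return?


Input string: 'otlwkdaiq'
Operation: slice [2:4]
Extract characters: s[2]='l', s[3]='w'
Result: lw


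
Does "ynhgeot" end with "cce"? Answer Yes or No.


Input string: 'ynhgeot'
Suffix to check: 'cce'
Last 3 characters of input: 'eot'
Match: False
Result: No


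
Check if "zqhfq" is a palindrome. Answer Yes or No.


Input string: 'zqhfq'
Reversed: 'qfhqz'
Compare pairs: s[0]='z' vs s[4]='q' (mismatch), s[1]='q' vs s[3]='f' (mismatch)
Palindrome: No


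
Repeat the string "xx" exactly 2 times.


Input string: 'xx'
Operation: repeat 2 times
Concatenation: 'xx' + 'xx'
Result: xxxx


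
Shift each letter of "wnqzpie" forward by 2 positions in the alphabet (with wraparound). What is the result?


Input: 'wnqzpie', shift = 2
Operation: for each letter, (position + 2) mod 26
Mapping: 'w'(22+2=24)->'y', 'n'(13+2=15)->'p', 'q'(16+2=18)->'s', 'z'(25+2=27, 27 mod 26=1)->'b', 'p'(15+2=17)->'r', 'i'(8+2=10)->'k', 'e'(4+2=6)->'g'
Result: ypsbrkg


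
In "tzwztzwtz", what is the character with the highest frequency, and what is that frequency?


Input: 'tzwztzwtz'
Operation: tally each character
Counts: 't':3, 'w':2, 'z':4
Maximum: 'z' appears 4 times


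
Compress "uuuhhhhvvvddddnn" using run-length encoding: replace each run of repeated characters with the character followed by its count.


Input: 'uuuhhhhvvvddddnn'
Operation: identify consecutive runs
Runs: 'uuu' -> u3, 'hhhh' -> h4, 'vvv' -> v3, 'dddd' -> d4, 'nn' -> n2
Encoded: u3h4v3d4n2


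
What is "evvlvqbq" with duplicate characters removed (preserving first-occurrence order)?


Input: 'evvlvqbq'
Operation: keep first occurrence of each character
Scan: s[0]='e' new -> keep; s[1]='v' new -> keep; s[2]='v' seen -> skip; s[3]='l' new -> keep; s[4]='v' seen -> skip; s[5]='q' new -> keep; s[6]='b' new -> keep; s[7]='q' seen -> skip
Result: evlqb


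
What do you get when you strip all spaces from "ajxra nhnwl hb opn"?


Input string: 'ajxra nhnwl hb opn'
Operation: remove all spaces
Words: 'ajxra', 'nhnwl', 'hb', 'opn'
Join without spaces: ajxranhnwlhbopn


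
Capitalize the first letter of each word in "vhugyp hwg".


Input string: 'vhugyp hwg'
Operation: capitalize first letter of each word
Word transformations: 'vhugyp'->'Vhugyp', 'hwg'->'Hwg'
Result: Vhugyp Hwg


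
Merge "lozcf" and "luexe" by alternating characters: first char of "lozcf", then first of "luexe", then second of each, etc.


String 1: 'lozcf'
String 2: 'luexe'
Operation: alternate characters
Pairs: 'l'+'l', 'o'+'u', 'z'+'e', 'c'+'x', 'f'+'e'
Result: llouzecxfe


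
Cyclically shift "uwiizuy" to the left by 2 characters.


Input: 'uwiizuy', shift = 2
Operation: split at index 2 and swap parts
Front part s[0:2] = 'uw'
Back part s[2:] = 'iizuy'
Rotated = back + front = 'iizuy' + 'uw'
Result: iizuyuw


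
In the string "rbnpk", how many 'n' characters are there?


Input string: 'rbnpk'
Target character: 'n'
Scan each position: s[2]='n'
Matches found at indices: 2
Total: 1


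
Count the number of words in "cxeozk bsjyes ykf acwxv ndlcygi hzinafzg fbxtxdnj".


Input string: 'cxeozk bsjyes ykf acwxv ndlcygi hzinafzg fbxtxdnj'
Operation: split by spaces
Words found: 'cxeozk', 'bsjyes', 'ykf', 'acwxv', 'ndlcygi', 'hzinafzg', 'fbxtxdnj'
Word count: 7


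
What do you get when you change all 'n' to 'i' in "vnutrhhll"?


Input string: 'vnutrhhll'
Operation: replace 'n' with 'i'
Positions of 'n': 1
After replacement: viutrhhll


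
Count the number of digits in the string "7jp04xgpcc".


Input string: '7jp04xgpcc'
Operation: count digit characters (0-9)
Scan: '7'(digit), 'j', 'p', '0'(digit), '4'(digit), 'x', 'g', 'p', 'c', 'c'
Digits found: 3
Result: 3


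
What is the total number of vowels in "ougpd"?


Input string: 'ougpd'
Operation: count vowels (a, e, i, o, u)
Scan: s[0]='o' (vowel), s[1]='u' (vowel), s[2]='g', s[3]='p', s[4]='d'
Vowels found: 2
Result: 2


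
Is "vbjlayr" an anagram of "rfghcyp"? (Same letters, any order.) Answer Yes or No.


String 1: 'rfghcyp' -> sorted: 'cfghpry'
String 2: 'vbjlayr' -> sorted: 'abjlrvy'
Compare sorted forms: 'cfghpry' != 'abjlrvy'
Anagram: No


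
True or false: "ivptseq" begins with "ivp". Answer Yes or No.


Input string: 'ivptseq'
Prefix to check: 'ivp'
First 3 characters of input: 'ivp'
Match: True
Result: Yes


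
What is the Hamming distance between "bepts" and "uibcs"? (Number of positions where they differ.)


String 1: 'bepts'
String 2: 'uibcs'
Compare each position: pos 0: 'b'!='u', pos 1: 'e'!='i', pos 2: 'p'!='b', pos 3: 't'!='c', pos 4: 's'=='s'
Differing positions: 4
Hamming distance: 4


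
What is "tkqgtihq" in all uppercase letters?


Input string: 'tkqgtihq'
Operation: convert each letter to uppercase
Mapping: 't'->'T', 'k'->'K', 'q'->'Q', 'g'->'G', 't'->'T', 'i'->'I', 'h'->'H', 'q'->'Q'
Result: TKQGTIHQ


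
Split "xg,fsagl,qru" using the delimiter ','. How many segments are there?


Input string: 'xg,fsagl,qru'
Delimiter: ','
Split result: 'xg', 'fsagl', 'qru'
Number of parts: 3


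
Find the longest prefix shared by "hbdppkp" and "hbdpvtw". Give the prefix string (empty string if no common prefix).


String 1: 'hbdppkp'
String 2: 'hbdpvtw'
Compare position by position:
pos 0: 'h' vs 'h' match
pos 1: 'b' vs 'b' match
pos 2: 'd' vs 'd' match
pos 3: 'p' vs 'p' match
pos 4: 'p' vs 'v' differ -> stop
Longest common prefix: "hbdp" (length 4)


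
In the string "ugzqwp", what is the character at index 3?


Input string: 'ugzqwp'
Operation: get character at index 3
Index mapping: s[0]='u', s[1]='g', s[2]='z', s[3]='q'
Result: 'q'


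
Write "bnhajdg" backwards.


Input string: 'bnhajdg'
Operation: reverse character order
Original order: 'b' -> 'n' -> 'h' -> 'a' -> 'j' -> 'd' -> 'g'
Reversed order: 'g' -> 'd' -> 'j' -> 'a' -> 'h' -> 'n' -> 'b'
Result: gdjahnb


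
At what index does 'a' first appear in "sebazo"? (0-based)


Input string: 'sebazo'
Target: 'a'
Scanning left to right: s[0]='s', s[1]='e', s[2]='b', s[3]='a'
First match at index: 3


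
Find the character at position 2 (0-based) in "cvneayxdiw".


Input string: 'cvneayxdiw'
Operation: get character at index 2
Index mapping: s[0]='c', s[1]='v', s[2]='n'
Result: 'n'


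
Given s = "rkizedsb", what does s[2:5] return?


Input string: 'rkizedsb'
Operation: slice [2:5]
Extract characters: s[2]='i', s[3]='z', s[4]='e'
Result: ize


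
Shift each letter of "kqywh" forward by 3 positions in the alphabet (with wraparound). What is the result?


Input: 'kqywh', shift = 3
Operation: for each letter, (position + 3) mod 26
Mapping: 'k'(10+3=13)->'n', 'q'(16+3=19)->'t', 'y'(24+3=27, 27 mod 26=1)->'b', 'w'(22+3=25)->'z', 'h'(7+3=10)->'k'
Result: ntbzk


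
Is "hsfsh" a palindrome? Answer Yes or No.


Input string: 'hsfsh'
Reversed: 'hsfsh'
Compare pairs: s[0]='h' vs s[4]='h' (match), s[1]='s' vs s[3]='s' (match)
Palindrome: Yes


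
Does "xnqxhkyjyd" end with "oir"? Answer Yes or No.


Input string: 'xnqxhkyjyd'
Suffix to check: 'oir'
Last 3 characters of input: 'jyd'
Match: False
Result: No


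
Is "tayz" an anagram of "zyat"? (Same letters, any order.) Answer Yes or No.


String 1: 'zyat' -> sorted: 'atyz'
String 2: 'tayz' -> sorted: 'atyz'
Compare sorted forms: 'atyz' == 'atyz'
Anagram: Yes


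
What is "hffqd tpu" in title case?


Input string: 'hffqd tpu'
Operation: capitalize first letter of each word
Word transformations: 'hffqd'->'Hffqd', 'tpu'->'Tpu'
Result: Hffqd Tpu


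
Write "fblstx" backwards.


Input string: 'fblstx'
Operation: reverse character order
Original order: 'f' -> 'b' -> 'l' -> 's' -> 't' -> 'x'
Reversed order: 'x' -> 't' -> 's' -> 'l' -> 'b' -> 'f'
Result: xtslbf


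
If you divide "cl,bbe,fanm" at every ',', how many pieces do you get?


Input string: 'cl,bbe,fanm'
Delimiter: ','
Split result: 'cl', 'bbe', 'fanm'
Number of parts: 3


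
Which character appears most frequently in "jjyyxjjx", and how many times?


Input: 'jjyyxjjx'
Operation: tally each character
Counts: 'j':4, 'x':2, 'y':2
Maximum: 'j' appears 4 times


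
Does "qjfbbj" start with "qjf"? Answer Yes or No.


Input string: 'qjfbbj'
Prefix to check: 'qjf'
First 3 characters of input: 'qjf'
Match: True
Result: Yes


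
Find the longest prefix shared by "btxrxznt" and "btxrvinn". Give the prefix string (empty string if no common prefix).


String 1: 'btxrxznt'
String 2: 'btxrvinn'
Compare position by position:
pos 0: 'b' vs 'b' match
pos 1: 't' vs 't' match
pos 2: 'x' vs 'x' match
pos 3: 'r' vs 'r' match
pos 4: 'x' vs 'v' differ -> stop
Longest common prefix: "btxr" (length 4)


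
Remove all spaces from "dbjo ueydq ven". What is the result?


Input string: 'dbjo ueydq ven'
Operation: remove all spaces
Words: 'dbjo', 'ueydq', 'ven'
Join without spaces: dbjoueydqven


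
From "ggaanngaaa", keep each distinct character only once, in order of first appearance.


Input: 'ggaanngaaa'
Operation: keep first occurrence of each character
Scan: s[0]='g' new -> keep; s[1]='g' seen -> skip; s[2]='a' new -> keep; s[3]='a' seen -> skip; s[4]='n' new -> keep; s[5]='n' seen -> skip; s[6]='g' seen -> skip; s[7]='a' seen -> skip; s[8]='a' seen -> skip; s[9]='a' seen -> skip
Result: gan


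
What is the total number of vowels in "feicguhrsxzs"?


Input string: 'feicguhrsxzs'
Operation: count vowels (a, e, i, o, u)
Scan: s[0]='f', s[1]='e' (vowel), s[2]='i' (vowel), s[3]='c', s[4]='g', s[5]='u' (vowel), s[6]='h', s[7]='r', s[8]='s', s[9]='x', s[10]='z', s[11]='s'
Vowels found: 3
Result: 3


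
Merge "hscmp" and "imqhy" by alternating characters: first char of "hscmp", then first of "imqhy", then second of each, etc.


String 1: 'hscmp'
String 2: 'imqhy'
Operation: alternate characters
Pairs: 'h'+'i', 's'+'m', 'c'+'q', 'm'+'h', 'p'+'y'
Result: hismcqmhpy


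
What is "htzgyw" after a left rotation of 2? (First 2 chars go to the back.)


Input: 'htzgyw', shift = 2
Operation: split at index 2 and swap parts
Front part s[0:2] = 'ht'
Back part s[2:] = 'zgyw'
Rotated = back + front = 'zgyw' + 'ht'
Result: zgywht


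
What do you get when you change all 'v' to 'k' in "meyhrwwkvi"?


Input string: 'meyhrwwkvi'
Operation: replace 'v' with 'k'
Positions of 'v': 8
After replacement: meyhrwwkki


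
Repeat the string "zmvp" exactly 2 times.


Input string: 'zmvp'
Operation: repeat 2 times
Concatenation: 'zmvp' + 'zmvp'
Result: zmvpzmvp


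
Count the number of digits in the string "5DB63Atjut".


Input string: '5DB63Atjut'
Operation: count digit characters (0-9)
Scan: '5'(digit), 'D', 'B', '6'(digit), '3'(digit), 'A', 't', 'j', 'u', 't'
Digits found: 3
Result: 3


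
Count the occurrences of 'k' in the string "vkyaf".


Input string: 'vkyaf'
Target character: 'k'
Scan each position: s[1]='k'
Matches found at indices: 1
Total: 1


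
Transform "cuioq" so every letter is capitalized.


Input string: 'cuioq'
Operation: convert each letter to uppercase
Mapping: 'c'->'C', 'u'->'U', 'i'->'I', 'o'->'O', 'q'->'Q'
Result: CUIOQ


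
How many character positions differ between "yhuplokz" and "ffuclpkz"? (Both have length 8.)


String 1: 'yhuplokz'
String 2: 'ffuclpkz'
Compare each position: pos 0: 'y'!='f', pos 1: 'h'!='f', pos 2: 'u'=='u', pos 3: 'p'!='c', pos 4: 'l'=='l', pos 5: 'o'!='p', pos 6: 'k'=='k', pos 7: 'z'=='z'
Differing positions: 4
Hamming distance: 4


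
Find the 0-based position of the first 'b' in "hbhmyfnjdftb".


Input string: 'hbhmyfnjdftb'
Target: 'b'
Scanning left to right: s[0]='h', s[1]='b'
First match at index: 1


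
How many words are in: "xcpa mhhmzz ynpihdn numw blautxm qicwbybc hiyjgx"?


Input string: 'xcpa mhhmzz ynpihdn numw blautxm qicwbybc hiyjgx'
Operation: split by spaces
Words found: 'xcpa', 'mhhmzz', 'ynpihdn', 'numw', 'blautxm', 'qicwbybc', 'hiyjgx'
Word count: 7


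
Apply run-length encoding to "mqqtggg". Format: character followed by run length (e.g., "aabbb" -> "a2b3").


Input: 'mqqtggg'
Operation: identify consecutive runs
Runs: 'm' -> m1, 'qq' -> q2, 't' -> t1, 'ggg' -> g3
Encoded: m1q2t1g3


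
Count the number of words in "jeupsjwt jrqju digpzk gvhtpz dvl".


Input string: 'jeupsjwt jrqju digpzk gvhtpz dvl'
Operation: split by spaces
Words found: 'jeupsjwt', 'jrqju', 'digpzk', 'gvhtpz', 'dvl'
Word count: 5


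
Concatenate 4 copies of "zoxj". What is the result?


Input string: 'zoxj'
Operation: repeat 4 times
Concatenation: 'zoxj' + 'zoxj' + 'zoxj' + 'zoxj'
Result: zoxjzoxjzoxjzoxj


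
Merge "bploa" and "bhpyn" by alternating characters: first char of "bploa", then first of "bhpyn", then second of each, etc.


String 1: 'bploa'
String 2: 'bhpyn'
Operation: alternate characters
Pairs: 'b'+'b', 'p'+'h', 'l'+'p', 'o'+'y', 'a'+'n'
Result: bbphlpoyan


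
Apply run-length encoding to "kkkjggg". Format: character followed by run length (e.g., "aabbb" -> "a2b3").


Input: 'kkkjggg'
Operation: identify consecutive runs
Runs: 'kkk' -> k3, 'j' -> j1, 'ggg' -> g3
Encoded: k3j1g3


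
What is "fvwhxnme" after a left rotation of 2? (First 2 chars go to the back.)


Input: 'fvwhxnme', shift = 2
Operation: split at index 2 and swap parts
Front part s[0:2] = 'fv'
Back part s[2:] = 'whxnme'
Rotated = back + front = 'whxnme' + 'fv'
Result: whxnmefv


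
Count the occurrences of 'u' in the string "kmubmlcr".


Input string: 'kmubmlcr'
Target character: 'u'
Scan each position: s[2]='u'
Matches found at indices: 2
Total: 1


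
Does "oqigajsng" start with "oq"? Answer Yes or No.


Input string: 'oqigajsng'
Prefix to check: 'oq'
First 2 characters of input: 'oq'
Match: True
Result: Yes


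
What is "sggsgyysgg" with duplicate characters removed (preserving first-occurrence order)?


Input: 'sggsgyysgg'
Operation: keep first occurrence of each character
Scan: s[0]='s' new -> keep; s[1]='g' new -> keep; s[2]='g' seen -> skip; s[3]='s' seen -> skip; s[4]='g' seen -> skip; s[5]='y' new -> keep; s[6]='y' seen -> skip; s[7]='s' seen -> skip; s[8]='g' seen -> skip; s[9]='g' seen -> skip
Result: sgy


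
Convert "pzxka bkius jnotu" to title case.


Input string: 'pzxka bkius jnotu'
Operation: capitalize first letter of each word
Word transformations: 'pzxka'->'Pzxka', 'bkius'->'Bkius', 'jnotu'->'Jnotu'
Result: Pzxka Bkius Jnotu


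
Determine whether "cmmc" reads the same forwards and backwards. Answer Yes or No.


Input string: 'cmmc'
Reversed: 'cmmc'
Compare pairs: s[0]='c' vs s[3]='c' (match), s[1]='m' vs s[2]='m' (match)
Palindrome: Yes


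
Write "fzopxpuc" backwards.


Input string: 'fzopxpuc'
Operation: reverse character order
Original order: 'f' -> 'z' -> 'o' -> 'p' -> 'x' -> 'p' -> 'u' -> 'c'
Reversed order: 'c' -> 'u' -> 'p' -> 'x' -> 'p' -> 'o' -> 'z' -> 'f'
Result: cupxpozf


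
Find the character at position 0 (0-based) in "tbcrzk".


Input string: 'tbcrzk'
Operation: get character at index 0
Index mapping: s[0]='t'
Result: 't'


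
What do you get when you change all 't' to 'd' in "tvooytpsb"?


Input string: 'tvooytpsb'
Operation: replace 't' with 'd'
Positions of 't': 0, 5
After replacement: dvooydpsb


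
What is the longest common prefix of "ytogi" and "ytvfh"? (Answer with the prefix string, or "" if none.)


String 1: 'ytogi'
String 2: 'ytvfh'
Compare position by position:
pos 0: 'y' vs 'y' match
pos 1: 't' vs 't' match
pos 2: 'o' vs 'v' differ -> stop
Longest common prefix: "yt" (length 2)


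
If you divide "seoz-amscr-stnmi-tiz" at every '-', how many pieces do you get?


Input string: 'seoz-amscr-stnmi-tiz'
Delimiter: '-'
Split result: 'seoz', 'amscr', 'stnmi', 'tiz'
Number of parts: 4


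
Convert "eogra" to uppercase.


Input string: 'eogra'
Operation: convert each letter to uppercase
Mapping: 'e'->'E', 'o'->'O', 'g'->'G', 'r'->'R', 'a'->'A'
Result: EOGRA


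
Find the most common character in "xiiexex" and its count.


Input: 'xiiexex'
Operation: tally each character
Counts: 'e':2, 'i':2, 'x':3
Maximum: 'x' appears 3 times


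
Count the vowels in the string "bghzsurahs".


Input string: 'bghzsurahs'
Operation: count vowels (a, e, i, o, u)
Scan: s[0]='b', s[1]='g', s[2]='h', s[3]='z', s[4]='s', s[5]='u' (vowel), s[6]='r', s[7]='a' (vowel), s[8]='h', s[9]='s'
Vowels found: 2
Result: 2


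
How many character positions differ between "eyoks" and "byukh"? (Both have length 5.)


String 1: 'eyoks'
String 2: 'byukh'
Compare each position: pos 0: 'e'!='b', pos 1: 'y'=='y', pos 2: 'o'!='u', pos 3: 'k'=='k', pos 4: 's'!='h'
Differing positions: 3
Hamming distance: 3


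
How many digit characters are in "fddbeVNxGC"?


Input string: 'fddbeVNxGC'
Operation: count digit characters (0-9)
Scan: 'f', 'd', 'd', 'b', 'e', 'V', 'N', 'x', 'G', 'C'
Digits found: 0
Result: 0


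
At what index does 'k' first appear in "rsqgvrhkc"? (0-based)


Input string: 'rsqgvrhkc'
Target: 'k'
Scanning left to right: s[0]='r', s[1]='s', s[2]='q', s[3]='g', s[4]='v', s[5]='r', s[6]='h', s[7]='k'
First match at index: 7


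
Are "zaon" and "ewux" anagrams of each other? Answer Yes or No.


String 1: 'zaon' -> sorted: 'anoz'
String 2: 'ewux' -> sorted: 'euwx'
Compare sorted forms: 'anoz' != 'euwx'
Anagram: No


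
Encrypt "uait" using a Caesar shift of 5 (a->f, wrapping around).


Input: 'uait', shift = 5
Operation: for each letter, (position + 5) mod 26
Mapping: 'u'(20+5=25)->'z', 'a'(0+5=5)->'f', 'i'(8+5=13)->'n', 't'(19+5=24)->'y'
Result: zfny


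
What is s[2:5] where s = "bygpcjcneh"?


Input string: 'bygpcjcneh'
Operation: slice [2:5]
Extract characters: s[2]='g', s[3]='p', s[4]='c'
Result: gpc


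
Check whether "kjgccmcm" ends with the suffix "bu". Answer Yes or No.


Input string: 'kjgccmcm'
Suffix to check: 'bu'
Last 2 characters of input: 'cm'
Match: False
Result: No


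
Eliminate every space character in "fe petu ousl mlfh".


Input string: 'fe petu ousl mlfh'
Operation: remove all spaces
Words: 'fe', 'petu', 'ousl', 'mlfh'
Join without spaces: fepetuouslmlfh


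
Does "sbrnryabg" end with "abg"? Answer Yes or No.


Input string: 'sbrnryabg'
Suffix to check: 'abg'
Last 3 characters of input: 'abg'
Match: True
Result: Yes


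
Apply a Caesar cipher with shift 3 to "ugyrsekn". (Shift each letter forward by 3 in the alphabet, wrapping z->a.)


Input: 'ugyrsekn', shift = 3
Operation: for each letter, (position + 3) mod 26
Mapping: 'u'(20+3=23)->'x', 'g'(6+3=9)->'j', 'y'(24+3=27, 27 mod 26=1)->'b', 'r'(17+3=20)->'u', 's'(18+3=21)->'v', 'e'(4+3=7)->'h', 'k'(10+3=13)->'n', 'n'(13+3=16)->'q'
Result: xjbuvhnq


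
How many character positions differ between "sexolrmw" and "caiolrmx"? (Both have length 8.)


String 1: 'sexolrmw'
String 2: 'caiolrmx'
Compare each position: pos 0: 's'!='c', pos 1: 'e'!='a', pos 2: 'x'!='i', pos 3: 'o'=='o', pos 4: 'l'=='l', pos 5: 'r'=='r', pos 6: 'm'=='m', pos 7: 'w'!='x'
Differing positions: 4
Hamming distance: 4


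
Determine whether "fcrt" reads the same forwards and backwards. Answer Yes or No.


Input string: 'fcrt'
Reversed: 'trcf'
Compare pairs: s[0]='f' vs s[3]='t' (mismatch), s[1]='c' vs s[2]='r' (mismatch)
Palindrome: No


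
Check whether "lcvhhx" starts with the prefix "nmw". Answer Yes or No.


Input string: 'lcvhhx'
Prefix to check: 'nmw'
First 3 characters of input: 'lcv'
Match: False
Result: No


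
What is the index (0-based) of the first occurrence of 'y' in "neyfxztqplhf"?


Input string: 'neyfxztqplhf'
Target: 'y'
Scanning left to right: s[0]='n', s[1]='e', s[2]='y'
First match at index: 2


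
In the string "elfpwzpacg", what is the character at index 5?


Input string: 'elfpwzpacg'
Operation: get character at index 5
Index mapping: s[0]='e', s[1]='l', s[2]='f', s[3]='p', s[4]='w', s[5]='z'
Result: 'z'


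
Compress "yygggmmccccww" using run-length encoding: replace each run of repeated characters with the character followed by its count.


Input: 'yygggmmccccww'
Operation: identify consecutive runs
Runs: 'yy' -> y2, 'ggg' -> g3, 'mm' -> m2, 'cccc' -> c4, 'ww' -> w2
Encoded: y2g3m2c4w2


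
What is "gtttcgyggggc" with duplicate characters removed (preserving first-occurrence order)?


Input: 'gtttcgyggggc'
Operation: keep first occurrence of each character
Scan: s[0]='g' new -> keep; s[1]='t' new -> keep; s[2]='t' seen -> skip; s[3]='t' seen -> skip; s[4]='c' new -> keep; s[5]='g' seen -> skip; s[6]='y' new -> keep; s[7]='g' seen -> skip; s[8]='g' seen -> skip; s[9]='g' seen -> skip; s[10]='g' seen -> skip; s[11]='c' seen -> skip
Result: gtcy


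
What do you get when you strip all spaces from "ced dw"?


Input string: 'ced dw'
Operation: remove all spaces
Words: 'ced', 'dw'
Join without spaces: ceddw


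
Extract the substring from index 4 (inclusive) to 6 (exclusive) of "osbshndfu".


Input string: 'osbshndfu'
Operation: slice [4:6]
Extract characters: s[4]='h', s[5]='n'
Result: hn


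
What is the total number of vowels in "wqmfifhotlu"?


Input string: 'wqmfifhotlu'
Operation: count vowels (a, e, i, o, u)
Scan: s[0]='w', s[1]='q', s[2]='m', s[3]='f', s[4]='i' (vowel), s[5]='f', s[6]='h', s[7]='o' (vowel), s[8]='t', s[9]='l', s[10]='u' (vowel)
Vowels found: 3
Result: 3


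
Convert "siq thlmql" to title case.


Input string: 'siq thlmql'
Operation: capitalize first letter of each word
Word transformations: 'siq'->'Siq', 'thlmql'->'Thlmql'
Result: Siq Thlmql


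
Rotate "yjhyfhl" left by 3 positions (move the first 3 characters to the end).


Input: 'yjhyfhl', shift = 3
Operation: split at index 3 and swap parts
Front part s[0:3] = 'yjh'
Back part s[3:] = 'yfhl'
Rotated = back + front = 'yfhl' + 'yjh'
Result: yfhlyjh


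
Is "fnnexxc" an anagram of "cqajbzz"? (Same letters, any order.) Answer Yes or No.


String 1: 'cqajbzz' -> sorted: 'abcjqzz'
String 2: 'fnnexxc' -> sorted: 'cefnnxx'
Compare sorted forms: 'abcjqzz' != 'cefnnxx'
Anagram: No


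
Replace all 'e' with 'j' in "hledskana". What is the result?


Input string: 'hledskana'
Operation: replace 'e' with 'j'
Positions of 'e': 2
After replacement: hljdskana
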